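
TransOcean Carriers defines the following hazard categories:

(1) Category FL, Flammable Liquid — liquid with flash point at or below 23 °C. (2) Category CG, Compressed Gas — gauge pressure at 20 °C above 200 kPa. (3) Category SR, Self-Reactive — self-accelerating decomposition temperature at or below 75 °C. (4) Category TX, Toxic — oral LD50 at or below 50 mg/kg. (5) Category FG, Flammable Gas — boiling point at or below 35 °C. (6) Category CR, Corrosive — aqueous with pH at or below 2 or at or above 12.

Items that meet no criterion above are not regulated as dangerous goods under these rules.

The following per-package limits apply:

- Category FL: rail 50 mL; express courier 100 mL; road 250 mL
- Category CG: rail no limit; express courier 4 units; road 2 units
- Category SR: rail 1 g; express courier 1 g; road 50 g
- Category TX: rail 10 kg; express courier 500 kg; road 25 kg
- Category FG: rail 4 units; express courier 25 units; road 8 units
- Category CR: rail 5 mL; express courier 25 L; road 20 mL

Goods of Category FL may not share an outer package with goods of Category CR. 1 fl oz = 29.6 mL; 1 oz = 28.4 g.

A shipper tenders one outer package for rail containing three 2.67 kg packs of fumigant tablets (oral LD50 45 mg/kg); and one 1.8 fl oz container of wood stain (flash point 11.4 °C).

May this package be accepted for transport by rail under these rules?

With oral LD50 45 mg/kg (≤ 50 mg/kg), the fumigant tablets fall in Category TX.
Wood stain: flash point 11.4 °C ≤ 23 °C → Category FL (Flammable Liquid).
Category FL quantity: one 1.8 fl oz container = 53.28 mL.
53.28 mL exceeds the rail limit of 50 mL for Category FL.
Category TX quantity: three 2.67 kg packs = 8.01 kg.
8.01 kg ≤ 10 kg (rail limit, Category TX) — within limit.
The segregation rule (Category FL with Category CR) does not apply to Category FL with Category TX.

No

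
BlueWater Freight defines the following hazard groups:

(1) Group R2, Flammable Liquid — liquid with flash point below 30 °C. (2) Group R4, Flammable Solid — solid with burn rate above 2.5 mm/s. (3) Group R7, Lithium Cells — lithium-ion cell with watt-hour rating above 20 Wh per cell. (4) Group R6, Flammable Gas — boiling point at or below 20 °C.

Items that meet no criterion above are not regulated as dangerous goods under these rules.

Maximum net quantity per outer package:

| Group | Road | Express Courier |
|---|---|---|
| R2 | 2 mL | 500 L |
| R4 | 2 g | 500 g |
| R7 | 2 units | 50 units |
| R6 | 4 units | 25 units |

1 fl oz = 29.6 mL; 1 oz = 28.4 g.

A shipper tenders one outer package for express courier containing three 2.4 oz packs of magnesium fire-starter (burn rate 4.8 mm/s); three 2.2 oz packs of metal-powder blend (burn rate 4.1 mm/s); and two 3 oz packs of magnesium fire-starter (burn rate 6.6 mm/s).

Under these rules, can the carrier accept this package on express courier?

No

With burn rate 4.8 mm/s (> 2.5 mm/s), the magnesium fire-starter falls in Group R4.
The metal-powder blend has burn rate 4.1 mm/s, which is > 2.5 mm/s, so it is Group R4 (Flammable Solid).
With burn rate 6.6 mm/s (> 2.5 mm/s), the magnesium fire-starter falls in Group R4.
Total Group R4: (three 2.4 oz packs = 204.48 g) + (three 2.2 oz packs = 187.44 g) + (two 3 oz packs = 170.4 g) = 562.32 g.
That exceeds the Group R4 express courier limit of 500 g.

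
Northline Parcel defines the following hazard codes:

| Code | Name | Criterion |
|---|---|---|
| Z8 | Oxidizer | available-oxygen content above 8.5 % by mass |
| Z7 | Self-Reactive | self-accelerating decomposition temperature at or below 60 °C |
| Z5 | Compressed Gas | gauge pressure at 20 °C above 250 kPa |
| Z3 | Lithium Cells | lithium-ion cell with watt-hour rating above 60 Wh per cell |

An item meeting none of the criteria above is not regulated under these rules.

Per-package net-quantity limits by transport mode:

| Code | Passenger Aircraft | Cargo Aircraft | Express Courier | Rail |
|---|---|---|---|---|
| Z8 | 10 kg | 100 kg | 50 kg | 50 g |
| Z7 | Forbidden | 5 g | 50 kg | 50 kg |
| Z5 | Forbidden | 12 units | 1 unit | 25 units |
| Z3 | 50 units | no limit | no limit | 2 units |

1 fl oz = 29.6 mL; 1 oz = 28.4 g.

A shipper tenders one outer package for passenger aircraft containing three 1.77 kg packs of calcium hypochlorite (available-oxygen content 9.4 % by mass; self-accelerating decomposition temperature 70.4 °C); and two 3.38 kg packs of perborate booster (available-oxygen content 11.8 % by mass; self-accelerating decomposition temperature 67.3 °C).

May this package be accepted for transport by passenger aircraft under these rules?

Available-oxygen content 9.4 % by mass meets the Code Z8 criterion (Oxidizer), so the calcium hypochlorite is Code Z8.
The perborate booster has available-oxygen content 11.8 % by mass, which is > 8.5 % by mass, so it is Code Z8 (Oxidizer).
Code Z8 net quantity: (three 1.77 kg packs = 5.31 kg) + (two 3.38 kg packs = 6.76 kg) = 12.07 kg.
12.07 kg exceeds the passenger aircraft limit of 10 kg for Code Z8.

No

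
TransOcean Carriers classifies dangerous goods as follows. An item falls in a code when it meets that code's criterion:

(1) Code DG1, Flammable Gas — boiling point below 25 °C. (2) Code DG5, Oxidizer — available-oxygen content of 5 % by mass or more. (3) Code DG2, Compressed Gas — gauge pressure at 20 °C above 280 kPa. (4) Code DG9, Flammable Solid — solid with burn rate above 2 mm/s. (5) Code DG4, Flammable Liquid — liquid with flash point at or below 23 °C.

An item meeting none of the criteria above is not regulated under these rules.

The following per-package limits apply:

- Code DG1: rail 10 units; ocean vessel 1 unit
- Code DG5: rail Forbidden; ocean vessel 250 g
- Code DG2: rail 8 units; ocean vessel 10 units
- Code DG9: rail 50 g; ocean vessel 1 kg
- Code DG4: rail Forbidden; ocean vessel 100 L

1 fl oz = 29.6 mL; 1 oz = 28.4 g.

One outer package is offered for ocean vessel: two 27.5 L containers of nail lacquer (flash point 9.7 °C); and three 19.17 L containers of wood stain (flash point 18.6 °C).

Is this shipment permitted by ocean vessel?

No

Flash point 9.7 °C meets the Code DG4 criterion (Flammable Liquid), so the nail lacquer is Code DG4.
Flash point 18.6 °C meets the Code DG4 criterion (Flammable Liquid), so the wood stain is Code DG4.
Code DG4 net quantity: (two 27.5 L containers = 55 L) + (three 19.17 L containers = 57.51 L) = 112.51 L.
112.51 L exceeds the ocean vessel limit of 100 L for Code DG4.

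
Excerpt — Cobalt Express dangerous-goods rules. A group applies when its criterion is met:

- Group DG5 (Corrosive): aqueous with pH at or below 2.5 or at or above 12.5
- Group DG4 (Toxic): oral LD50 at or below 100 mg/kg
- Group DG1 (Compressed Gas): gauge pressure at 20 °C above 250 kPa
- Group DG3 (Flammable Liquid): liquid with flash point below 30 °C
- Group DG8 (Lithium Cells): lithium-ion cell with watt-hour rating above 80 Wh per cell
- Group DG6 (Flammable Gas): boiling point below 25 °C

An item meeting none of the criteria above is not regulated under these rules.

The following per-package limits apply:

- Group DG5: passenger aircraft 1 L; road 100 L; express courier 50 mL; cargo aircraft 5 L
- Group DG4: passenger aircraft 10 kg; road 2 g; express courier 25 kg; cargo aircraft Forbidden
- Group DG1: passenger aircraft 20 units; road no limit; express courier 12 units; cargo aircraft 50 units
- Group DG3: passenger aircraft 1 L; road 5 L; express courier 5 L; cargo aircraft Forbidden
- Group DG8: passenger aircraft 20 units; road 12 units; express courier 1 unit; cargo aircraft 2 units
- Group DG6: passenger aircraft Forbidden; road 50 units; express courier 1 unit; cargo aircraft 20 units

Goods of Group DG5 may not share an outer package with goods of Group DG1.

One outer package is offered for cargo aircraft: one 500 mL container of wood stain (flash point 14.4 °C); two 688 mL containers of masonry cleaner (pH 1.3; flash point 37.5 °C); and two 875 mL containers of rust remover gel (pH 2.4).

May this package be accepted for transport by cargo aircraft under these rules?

No

The wood stain has flash point 14.4 °C, which is < 30 °C, so it is Group DG3 (Flammable Liquid).
pH 1.3 meets the Group DG5 criterion (Corrosive), so the masonry cleaner is Group DG5.
pH 2.4 meets the Group DG5 criterion (Corrosive), so the rust remover gel is Group DG5.
Group DG5 net quantity: (two 688 mL containers = 1.376 L) + (two 875 mL containers = 1.75 L) = 3.126 L.
3.126 L is within the cargo aircraft limit of 5 L for Group DG5.
Group DG3 quantity: 500 mL.
By cargo aircraft, Group DG3 is Forbidden regardless of quantity.
The segregation rule (Group DG5 with Group DG1) does not apply to Group DG5 with Group DG3.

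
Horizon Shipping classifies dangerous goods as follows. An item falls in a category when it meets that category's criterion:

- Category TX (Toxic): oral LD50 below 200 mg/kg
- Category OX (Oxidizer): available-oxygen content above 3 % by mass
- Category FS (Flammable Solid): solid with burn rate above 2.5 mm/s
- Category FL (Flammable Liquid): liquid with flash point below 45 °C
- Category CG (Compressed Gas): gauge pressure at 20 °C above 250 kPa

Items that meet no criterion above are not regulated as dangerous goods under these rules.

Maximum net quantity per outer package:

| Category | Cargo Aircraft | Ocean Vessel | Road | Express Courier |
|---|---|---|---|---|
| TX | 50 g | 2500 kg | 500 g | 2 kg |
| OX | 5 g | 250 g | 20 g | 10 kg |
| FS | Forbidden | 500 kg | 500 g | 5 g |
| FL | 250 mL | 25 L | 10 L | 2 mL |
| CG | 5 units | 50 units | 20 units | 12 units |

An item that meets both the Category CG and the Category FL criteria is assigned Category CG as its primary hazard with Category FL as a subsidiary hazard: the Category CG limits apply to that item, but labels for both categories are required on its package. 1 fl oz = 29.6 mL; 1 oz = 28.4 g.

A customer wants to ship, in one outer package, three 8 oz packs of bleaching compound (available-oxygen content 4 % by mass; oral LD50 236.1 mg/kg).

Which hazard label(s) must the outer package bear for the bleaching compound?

Bleaching compound: available-oxygen content 4 % by mass > 3 % by mass → Category OX (Oxidizer).
Only the Category OX label is required.

Category OX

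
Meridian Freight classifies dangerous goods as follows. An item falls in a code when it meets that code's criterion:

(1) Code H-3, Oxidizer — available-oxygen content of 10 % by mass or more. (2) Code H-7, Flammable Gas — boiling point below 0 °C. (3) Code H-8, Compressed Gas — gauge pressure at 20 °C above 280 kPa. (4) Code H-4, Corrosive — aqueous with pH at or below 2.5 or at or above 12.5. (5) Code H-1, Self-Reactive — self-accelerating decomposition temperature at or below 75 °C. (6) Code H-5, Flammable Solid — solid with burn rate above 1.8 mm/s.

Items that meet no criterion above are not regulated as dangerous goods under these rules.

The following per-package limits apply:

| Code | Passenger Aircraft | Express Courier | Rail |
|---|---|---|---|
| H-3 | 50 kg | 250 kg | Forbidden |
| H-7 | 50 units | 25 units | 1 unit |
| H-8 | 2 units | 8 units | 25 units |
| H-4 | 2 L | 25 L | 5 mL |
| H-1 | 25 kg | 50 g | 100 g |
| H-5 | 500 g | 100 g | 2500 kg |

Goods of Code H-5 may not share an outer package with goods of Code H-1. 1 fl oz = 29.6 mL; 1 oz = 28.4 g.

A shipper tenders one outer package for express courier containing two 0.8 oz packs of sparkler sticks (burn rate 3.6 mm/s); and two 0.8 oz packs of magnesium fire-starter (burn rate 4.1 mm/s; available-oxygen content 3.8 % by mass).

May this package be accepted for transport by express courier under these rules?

Burn rate 3.6 mm/s meets the Code H-5 criterion (Flammable Solid), so the sparkler sticks are Code H-5.
With burn rate 4.1 mm/s (> 1.8 mm/s), the magnesium fire-starter falls in Code H-5.
Total Code H-5: (two 0.8 oz packs = 45.44 g) + (two 0.8 oz packs = 45.44 g) = 90.88 g.
90.88 g ≤ 100 g (express courier limit, Code H-5) — within limit.

Yes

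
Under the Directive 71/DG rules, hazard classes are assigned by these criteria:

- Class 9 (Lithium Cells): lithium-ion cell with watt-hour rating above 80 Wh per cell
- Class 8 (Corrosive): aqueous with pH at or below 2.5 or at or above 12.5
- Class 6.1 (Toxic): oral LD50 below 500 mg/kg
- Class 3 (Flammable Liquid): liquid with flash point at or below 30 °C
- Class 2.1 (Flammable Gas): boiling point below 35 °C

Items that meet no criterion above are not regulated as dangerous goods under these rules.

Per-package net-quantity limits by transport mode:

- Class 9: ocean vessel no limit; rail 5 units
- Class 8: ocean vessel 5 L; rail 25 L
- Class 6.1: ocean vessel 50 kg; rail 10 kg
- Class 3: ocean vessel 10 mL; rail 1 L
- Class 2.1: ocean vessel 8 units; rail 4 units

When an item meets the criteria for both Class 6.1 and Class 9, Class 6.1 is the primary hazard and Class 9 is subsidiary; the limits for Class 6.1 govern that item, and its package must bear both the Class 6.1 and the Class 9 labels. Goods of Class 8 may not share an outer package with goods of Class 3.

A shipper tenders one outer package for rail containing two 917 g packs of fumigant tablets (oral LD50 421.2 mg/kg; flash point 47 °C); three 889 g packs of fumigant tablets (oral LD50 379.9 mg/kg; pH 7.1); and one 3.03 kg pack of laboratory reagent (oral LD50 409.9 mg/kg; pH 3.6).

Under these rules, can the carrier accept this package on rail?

Yes

Oral LD50 421.2 mg/kg meets the Class 6.1 criterion (Toxic), so the fumigant tablets are Class 6.1.
Fumigant tablets: oral LD50 379.9 mg/kg < 500 mg/kg → Class 6.1 (Toxic).
With oral LD50 409.9 mg/kg (< 500 mg/kg), the laboratory reagent falls in Class 6.1.
Total Class 6.1: (two 917 g packs = 1.834 kg) + (three 889 g packs = 2.667 kg) + 3.03 kg = 7.531 kg.
7.531 kg ≤ 10 kg (rail limit, Class 6.1) — within limit.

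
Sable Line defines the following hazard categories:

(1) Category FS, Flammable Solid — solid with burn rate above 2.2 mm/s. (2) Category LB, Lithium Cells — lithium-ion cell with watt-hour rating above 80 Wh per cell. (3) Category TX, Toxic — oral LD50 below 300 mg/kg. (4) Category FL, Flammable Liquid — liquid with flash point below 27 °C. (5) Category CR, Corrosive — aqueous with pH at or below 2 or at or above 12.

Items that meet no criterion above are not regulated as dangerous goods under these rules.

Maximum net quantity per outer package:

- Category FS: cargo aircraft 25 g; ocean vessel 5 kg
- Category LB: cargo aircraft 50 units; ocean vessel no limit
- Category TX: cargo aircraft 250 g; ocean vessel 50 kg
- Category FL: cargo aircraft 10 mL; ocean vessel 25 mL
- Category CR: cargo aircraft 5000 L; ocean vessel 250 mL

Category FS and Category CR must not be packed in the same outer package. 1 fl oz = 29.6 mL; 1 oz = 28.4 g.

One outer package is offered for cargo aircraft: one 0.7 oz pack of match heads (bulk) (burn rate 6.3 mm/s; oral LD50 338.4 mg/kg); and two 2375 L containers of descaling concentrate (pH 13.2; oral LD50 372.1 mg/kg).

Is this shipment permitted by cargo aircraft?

With burn rate 6.3 mm/s (> 2.2 mm/s), the match heads (bulk) fall in Category FS.
The descaling concentrate has pH 13.2, which is ≥ 12, so it is Category CR (Corrosive).
Category FS quantity: one 0.7 oz pack = 19.88 g.
19.88 g is within the cargo aircraft limit of 25 g for Category FS.
Category CR quantity: two 2375 L containers = 4750 L.
4750 L ≤ 5000 L (cargo aircraft limit, Category CR) — within limit.
Category FS and Category CR may not share an outer package.

No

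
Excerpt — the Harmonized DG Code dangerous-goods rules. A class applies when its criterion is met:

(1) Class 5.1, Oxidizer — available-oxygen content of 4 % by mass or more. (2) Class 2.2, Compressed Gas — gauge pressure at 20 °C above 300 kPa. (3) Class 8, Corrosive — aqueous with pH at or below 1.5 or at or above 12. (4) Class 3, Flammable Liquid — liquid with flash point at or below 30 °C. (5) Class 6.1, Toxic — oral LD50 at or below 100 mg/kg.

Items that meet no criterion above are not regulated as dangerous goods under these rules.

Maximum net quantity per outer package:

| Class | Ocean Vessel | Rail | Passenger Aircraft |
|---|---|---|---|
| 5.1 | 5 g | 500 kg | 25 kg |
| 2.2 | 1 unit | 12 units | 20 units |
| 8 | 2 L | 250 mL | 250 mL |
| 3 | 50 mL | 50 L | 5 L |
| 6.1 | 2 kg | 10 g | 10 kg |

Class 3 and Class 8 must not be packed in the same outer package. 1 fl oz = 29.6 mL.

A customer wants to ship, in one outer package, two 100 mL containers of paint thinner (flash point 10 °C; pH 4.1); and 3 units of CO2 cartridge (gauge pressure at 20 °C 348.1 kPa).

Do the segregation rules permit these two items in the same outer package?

The paint thinner has flash point 10 °C, which is ≤ 30 °C, so it is Class 3 (Flammable Liquid).
CO2 cartridge: gauge pressure at 20 °C 348.1 kPa > 300 kPa → Class 2.2 (Compressed Gas).
No segregation rule bars Class 3 with Class 2.2.

Yes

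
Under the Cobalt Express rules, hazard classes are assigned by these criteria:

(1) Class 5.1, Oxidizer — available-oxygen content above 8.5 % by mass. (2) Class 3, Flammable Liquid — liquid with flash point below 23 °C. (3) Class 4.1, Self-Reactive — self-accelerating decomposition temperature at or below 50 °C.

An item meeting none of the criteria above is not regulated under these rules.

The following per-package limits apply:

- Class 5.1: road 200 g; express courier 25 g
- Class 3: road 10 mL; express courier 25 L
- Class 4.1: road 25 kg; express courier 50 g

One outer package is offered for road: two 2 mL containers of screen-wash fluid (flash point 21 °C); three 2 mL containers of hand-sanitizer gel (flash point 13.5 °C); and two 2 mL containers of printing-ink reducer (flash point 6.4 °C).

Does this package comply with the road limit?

With flash point 21 °C (< 23 °C), the screen-wash fluid falls in Class 3.
The hand-sanitizer gel has flash point 13.5 °C, which is < 23 °C, so it is Class 3 (Flammable Liquid).
Printing-ink reducer: flash point 6.4 °C < 23 °C → Class 3 (Flammable Liquid).
Total Class 3: (two 2 mL containers = 4 mL) + (three 2 mL containers = 6 mL) + (two 2 mL containers = 4 mL) = 14 mL.
14 mL > 10 mL (road limit, Class 3) — over the limit.

No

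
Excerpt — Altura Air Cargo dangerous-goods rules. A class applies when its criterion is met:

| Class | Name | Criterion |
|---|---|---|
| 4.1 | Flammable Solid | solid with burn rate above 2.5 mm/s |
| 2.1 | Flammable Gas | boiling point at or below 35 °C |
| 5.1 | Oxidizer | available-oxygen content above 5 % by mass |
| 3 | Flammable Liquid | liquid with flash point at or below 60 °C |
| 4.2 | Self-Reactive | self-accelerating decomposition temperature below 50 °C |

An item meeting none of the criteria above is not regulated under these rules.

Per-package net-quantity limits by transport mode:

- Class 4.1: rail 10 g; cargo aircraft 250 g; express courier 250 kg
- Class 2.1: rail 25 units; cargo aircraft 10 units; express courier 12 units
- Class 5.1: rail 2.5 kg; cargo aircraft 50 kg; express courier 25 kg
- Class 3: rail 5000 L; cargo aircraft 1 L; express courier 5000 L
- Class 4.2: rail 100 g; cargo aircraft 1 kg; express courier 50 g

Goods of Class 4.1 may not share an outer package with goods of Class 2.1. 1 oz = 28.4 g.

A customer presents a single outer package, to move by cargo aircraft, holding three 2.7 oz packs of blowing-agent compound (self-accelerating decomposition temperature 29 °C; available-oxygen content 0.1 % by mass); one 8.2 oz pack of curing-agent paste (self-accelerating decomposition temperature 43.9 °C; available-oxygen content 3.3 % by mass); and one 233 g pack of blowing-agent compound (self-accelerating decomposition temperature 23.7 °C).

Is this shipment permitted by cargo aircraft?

Yes

The blowing-agent compound has self-accelerating decomposition temperature 29 °C, which is < 50 °C, so it is Class 4.2 (Self-Reactive).
Curing-agent paste: self-accelerating decomposition temperature 43.9 °C < 50 °C → Class 4.2 (Self-Reactive).
Blowing-agent compound: self-accelerating decomposition temperature 23.7 °C < 50 °C → Class 4.2 (Self-Reactive).
Class 4.2 net quantity: (three 2.7 oz packs = 230.04 g) + (one 8.2 oz pack = 232.88 g) + 233 g = 695.92 g.
695.92 g is within the cargo aircraft limit of 1 kg for Class 4.2.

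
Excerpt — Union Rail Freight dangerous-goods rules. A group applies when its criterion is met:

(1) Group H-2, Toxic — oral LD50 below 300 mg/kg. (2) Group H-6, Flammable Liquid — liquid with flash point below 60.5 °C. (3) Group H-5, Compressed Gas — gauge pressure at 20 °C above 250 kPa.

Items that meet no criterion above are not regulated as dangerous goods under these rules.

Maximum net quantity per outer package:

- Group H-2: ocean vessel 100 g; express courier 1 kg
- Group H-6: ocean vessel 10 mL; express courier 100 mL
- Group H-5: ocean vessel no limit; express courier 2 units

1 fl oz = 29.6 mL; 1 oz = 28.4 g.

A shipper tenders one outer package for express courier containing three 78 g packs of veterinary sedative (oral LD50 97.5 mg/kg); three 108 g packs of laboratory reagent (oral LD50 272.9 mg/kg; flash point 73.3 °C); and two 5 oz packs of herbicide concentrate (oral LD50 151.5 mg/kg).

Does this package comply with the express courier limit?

Yes

Oral LD50 97.5 mg/kg meets the Group H-2 criterion (Toxic), so the veterinary sedative is Group H-2.
Oral LD50 272.9 mg/kg meets the Group H-2 criterion (Toxic), so the laboratory reagent is Group H-2.
The herbicide concentrate has oral LD50 151.5 mg/kg, which is < 300 mg/kg, so it is Group H-2 (Toxic).
Total Group H-2: (three 78 g packs = 234 g) + (three 108 g packs = 324 g) + (two 5 oz packs = 284 g) = 842 g.
842 g ≤ 1 kg (express courier limit, Group H-2) — within limit.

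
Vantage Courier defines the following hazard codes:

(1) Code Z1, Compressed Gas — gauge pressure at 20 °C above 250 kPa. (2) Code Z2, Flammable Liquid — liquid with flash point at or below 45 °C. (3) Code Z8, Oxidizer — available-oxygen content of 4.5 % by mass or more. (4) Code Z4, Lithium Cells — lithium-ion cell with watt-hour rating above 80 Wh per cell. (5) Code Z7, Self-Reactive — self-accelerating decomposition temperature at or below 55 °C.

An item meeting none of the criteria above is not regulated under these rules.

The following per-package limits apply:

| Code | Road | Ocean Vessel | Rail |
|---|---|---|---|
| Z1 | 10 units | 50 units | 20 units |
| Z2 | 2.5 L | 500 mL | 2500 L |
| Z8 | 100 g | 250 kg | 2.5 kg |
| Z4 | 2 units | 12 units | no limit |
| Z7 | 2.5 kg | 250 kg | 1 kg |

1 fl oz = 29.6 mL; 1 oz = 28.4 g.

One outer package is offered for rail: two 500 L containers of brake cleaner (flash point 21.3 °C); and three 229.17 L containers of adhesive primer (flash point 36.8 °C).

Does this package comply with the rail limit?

Yes

Brake cleaner: flash point 21.3 °C ≤ 45 °C → Code Z2 (Flammable Liquid).
Flash point 36.8 °C meets the Code Z2 criterion (Flammable Liquid), so the adhesive primer is Code Z2.
Total Code Z2: (two 500 L containers = 1000 L) + (three 229.17 L containers = 687.51 L) = 1687.51 L.
1687.51 L ≤ 2500 L (rail limit, Code Z2) — within limit.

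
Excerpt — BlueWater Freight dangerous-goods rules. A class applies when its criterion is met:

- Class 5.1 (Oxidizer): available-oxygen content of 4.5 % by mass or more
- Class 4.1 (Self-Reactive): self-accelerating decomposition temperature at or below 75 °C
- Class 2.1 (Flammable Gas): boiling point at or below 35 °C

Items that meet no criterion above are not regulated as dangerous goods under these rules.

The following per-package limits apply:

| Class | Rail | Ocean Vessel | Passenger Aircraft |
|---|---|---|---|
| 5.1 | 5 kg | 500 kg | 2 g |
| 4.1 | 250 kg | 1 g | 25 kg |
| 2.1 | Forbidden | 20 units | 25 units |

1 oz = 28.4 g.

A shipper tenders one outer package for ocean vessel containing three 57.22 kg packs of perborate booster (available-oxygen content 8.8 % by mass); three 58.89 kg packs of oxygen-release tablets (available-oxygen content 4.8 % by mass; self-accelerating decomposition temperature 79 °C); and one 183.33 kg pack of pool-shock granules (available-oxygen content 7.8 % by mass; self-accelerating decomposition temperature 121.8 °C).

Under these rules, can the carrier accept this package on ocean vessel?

No

Perborate booster: available-oxygen content 8.8 % by mass ≥ 4.5 % by mass → Class 5.1 (Oxidizer).
With available-oxygen content 4.8 % by mass (≥ 4.5 % by mass), the oxygen-release tablets fall in Class 5.1.
Pool-shock granules: available-oxygen content 7.8 % by mass ≥ 4.5 % by mass → Class 5.1 (Oxidizer).
Class 5.1 net quantity: (three 57.22 kg packs = 171.66 kg) + (three 58.89 kg packs = 176.67 kg) + 183.33 kg = 531.66 kg.
531.66 kg > 500 kg (ocean vessel limit, Class 5.1) — over the limit.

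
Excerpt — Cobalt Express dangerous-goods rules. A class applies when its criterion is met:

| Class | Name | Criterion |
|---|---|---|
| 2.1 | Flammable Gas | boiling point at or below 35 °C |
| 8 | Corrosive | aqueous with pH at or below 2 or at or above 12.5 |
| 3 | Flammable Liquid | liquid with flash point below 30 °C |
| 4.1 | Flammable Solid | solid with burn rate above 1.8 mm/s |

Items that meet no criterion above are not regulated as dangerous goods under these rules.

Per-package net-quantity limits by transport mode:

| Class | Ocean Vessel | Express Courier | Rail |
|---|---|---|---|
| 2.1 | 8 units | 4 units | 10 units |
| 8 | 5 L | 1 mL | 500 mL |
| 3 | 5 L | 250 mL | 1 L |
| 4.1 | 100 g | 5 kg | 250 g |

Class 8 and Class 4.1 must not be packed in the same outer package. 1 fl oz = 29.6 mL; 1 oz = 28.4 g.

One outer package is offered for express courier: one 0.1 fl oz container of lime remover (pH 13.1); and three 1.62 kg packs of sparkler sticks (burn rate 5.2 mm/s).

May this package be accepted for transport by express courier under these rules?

No

With pH 13.1 (≥ 12.5), the lime remover falls in Class 8.
The sparkler sticks have burn rate 5.2 mm/s, which is > 1.8 mm/s, so they are Class 4.1 (Flammable Solid).
Class 8 quantity: one 0.1 fl oz container = 2.96 mL.
2.96 mL exceeds the express courier limit of 1 mL for Class 8.
Class 4.1 quantity: three 1.62 kg packs = 4.86 kg.
4.86 kg ≤ 5 kg (express courier limit, Class 4.1) — within limit.
Class 8 and Class 4.1 may not share an outer package.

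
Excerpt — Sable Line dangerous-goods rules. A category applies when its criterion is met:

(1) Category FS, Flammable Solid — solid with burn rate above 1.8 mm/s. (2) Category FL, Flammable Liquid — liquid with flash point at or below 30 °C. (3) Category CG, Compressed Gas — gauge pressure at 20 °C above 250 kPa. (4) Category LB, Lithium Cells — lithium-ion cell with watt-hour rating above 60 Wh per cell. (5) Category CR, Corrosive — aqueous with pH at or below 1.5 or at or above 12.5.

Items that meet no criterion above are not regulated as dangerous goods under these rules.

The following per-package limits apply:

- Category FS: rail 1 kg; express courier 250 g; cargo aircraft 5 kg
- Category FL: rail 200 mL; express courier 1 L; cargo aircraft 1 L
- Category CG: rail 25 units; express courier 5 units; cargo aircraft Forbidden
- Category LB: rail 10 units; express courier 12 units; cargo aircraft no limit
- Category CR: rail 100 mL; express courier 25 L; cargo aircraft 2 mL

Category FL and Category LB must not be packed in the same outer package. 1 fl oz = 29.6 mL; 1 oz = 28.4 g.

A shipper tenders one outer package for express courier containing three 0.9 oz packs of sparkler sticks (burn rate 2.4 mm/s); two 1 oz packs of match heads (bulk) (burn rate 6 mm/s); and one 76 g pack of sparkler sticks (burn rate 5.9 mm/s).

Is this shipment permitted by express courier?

Yes

With burn rate 2.4 mm/s (> 1.8 mm/s), the sparkler sticks fall in Category FS.
Burn rate 6 mm/s meets the Category FS criterion (Flammable Solid), so the match heads (bulk) are Category FS.
With burn rate 5.9 mm/s (> 1.8 mm/s), the sparkler sticks fall in Category FS.
Total Category FS: (three 0.9 oz packs = 76.68 g) + (two 1 oz packs = 56.8 g) + 76 g = 209.48 g.
That is within the Category FS express courier limit of 250 g.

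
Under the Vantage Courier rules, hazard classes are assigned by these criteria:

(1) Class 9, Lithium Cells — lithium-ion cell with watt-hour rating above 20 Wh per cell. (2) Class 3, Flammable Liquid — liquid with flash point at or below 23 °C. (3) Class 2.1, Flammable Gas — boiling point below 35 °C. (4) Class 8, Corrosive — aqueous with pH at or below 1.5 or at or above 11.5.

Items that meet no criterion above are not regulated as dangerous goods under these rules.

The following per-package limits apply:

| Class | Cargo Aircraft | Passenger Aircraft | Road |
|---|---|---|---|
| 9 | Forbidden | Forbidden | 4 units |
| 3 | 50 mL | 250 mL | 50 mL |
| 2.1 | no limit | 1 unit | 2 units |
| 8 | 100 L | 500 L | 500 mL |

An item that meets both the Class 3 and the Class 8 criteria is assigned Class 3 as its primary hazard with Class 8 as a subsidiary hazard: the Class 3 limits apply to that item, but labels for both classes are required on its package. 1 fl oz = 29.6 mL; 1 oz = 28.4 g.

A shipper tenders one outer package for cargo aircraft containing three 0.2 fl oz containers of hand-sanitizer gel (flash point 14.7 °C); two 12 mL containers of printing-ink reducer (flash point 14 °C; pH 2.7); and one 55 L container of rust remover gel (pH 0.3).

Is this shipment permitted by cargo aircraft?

The hand-sanitizer gel has flash point 14.7 °C, which is ≤ 23 °C, so it is Class 3 (Flammable Liquid).
Flash point 14 °C meets the Class 3 criterion (Flammable Liquid), so the printing-ink reducer is Class 3.
With pH 0.3 (≤ 1.5), the rust remover gel falls in Class 8.
Class 3 net quantity: (three 0.2 fl oz containers = 17.76 mL) + (two 12 mL containers = 24 mL) = 41.76 mL.
That is within the Class 3 cargo aircraft limit of 50 mL.
Class 8 quantity: 55 L.
That is within the Class 8 cargo aircraft limit of 100 L.
Every hazard class is within its cargo aircraft limit and no segregation rule is violated.

Yes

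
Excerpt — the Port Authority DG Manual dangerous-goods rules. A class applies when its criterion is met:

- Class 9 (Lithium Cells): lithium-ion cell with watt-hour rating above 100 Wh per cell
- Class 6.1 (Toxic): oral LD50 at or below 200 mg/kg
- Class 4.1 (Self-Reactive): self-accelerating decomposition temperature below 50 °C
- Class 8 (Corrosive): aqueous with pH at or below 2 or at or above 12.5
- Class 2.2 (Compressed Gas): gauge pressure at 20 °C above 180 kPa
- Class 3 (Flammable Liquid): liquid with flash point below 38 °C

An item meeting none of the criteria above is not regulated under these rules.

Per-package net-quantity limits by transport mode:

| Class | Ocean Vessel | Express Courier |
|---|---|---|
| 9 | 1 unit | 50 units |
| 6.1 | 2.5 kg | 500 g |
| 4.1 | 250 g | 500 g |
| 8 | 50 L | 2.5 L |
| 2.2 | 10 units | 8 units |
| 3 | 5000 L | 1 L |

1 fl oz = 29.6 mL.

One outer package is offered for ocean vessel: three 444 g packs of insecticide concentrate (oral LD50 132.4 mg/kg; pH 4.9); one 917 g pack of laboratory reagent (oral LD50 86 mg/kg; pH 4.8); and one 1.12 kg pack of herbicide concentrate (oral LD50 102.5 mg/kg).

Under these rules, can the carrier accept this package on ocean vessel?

No

Oral LD50 132.4 mg/kg meets the Class 6.1 criterion (Toxic), so the insecticide concentrate is Class 6.1.
The laboratory reagent has oral LD50 86 mg/kg, which is ≤ 200 mg/kg, so it is Class 6.1 (Toxic).
With oral LD50 102.5 mg/kg (≤ 200 mg/kg), the herbicide concentrate falls in Class 6.1.
Total Class 6.1: (three 444 g packs = 1.332 kg) + 917 g + 1.12 kg = 3.369 kg.
3.369 kg > 2.5 kg (ocean vessel limit, Class 6.1) — over the limit.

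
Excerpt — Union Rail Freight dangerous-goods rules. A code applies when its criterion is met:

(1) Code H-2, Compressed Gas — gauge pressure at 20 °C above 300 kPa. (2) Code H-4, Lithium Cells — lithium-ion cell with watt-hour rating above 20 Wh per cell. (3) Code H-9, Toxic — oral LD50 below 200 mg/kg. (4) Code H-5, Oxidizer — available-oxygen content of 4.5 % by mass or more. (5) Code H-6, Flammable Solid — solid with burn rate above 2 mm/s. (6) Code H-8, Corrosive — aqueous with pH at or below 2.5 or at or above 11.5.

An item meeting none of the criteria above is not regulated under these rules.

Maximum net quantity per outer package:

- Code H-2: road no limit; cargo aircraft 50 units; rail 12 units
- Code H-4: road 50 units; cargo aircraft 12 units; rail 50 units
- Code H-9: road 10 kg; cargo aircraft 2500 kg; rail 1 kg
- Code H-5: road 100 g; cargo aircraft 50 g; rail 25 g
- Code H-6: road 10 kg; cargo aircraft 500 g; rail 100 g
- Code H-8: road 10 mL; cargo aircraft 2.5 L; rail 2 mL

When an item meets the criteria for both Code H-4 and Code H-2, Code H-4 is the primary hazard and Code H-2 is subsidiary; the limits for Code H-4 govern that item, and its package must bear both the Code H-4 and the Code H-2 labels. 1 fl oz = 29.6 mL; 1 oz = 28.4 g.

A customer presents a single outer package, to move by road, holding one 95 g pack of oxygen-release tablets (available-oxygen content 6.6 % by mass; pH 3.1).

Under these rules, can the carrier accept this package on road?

Yes

The oxygen-release tablets have available-oxygen content 6.6 % by mass, which is ≥ 4.5 % by mass, so they are Code H-5 (Oxidizer).
Code H-5 quantity: 95 g.
95 g ≤ 100 g (road limit, Code H-5) — within limit.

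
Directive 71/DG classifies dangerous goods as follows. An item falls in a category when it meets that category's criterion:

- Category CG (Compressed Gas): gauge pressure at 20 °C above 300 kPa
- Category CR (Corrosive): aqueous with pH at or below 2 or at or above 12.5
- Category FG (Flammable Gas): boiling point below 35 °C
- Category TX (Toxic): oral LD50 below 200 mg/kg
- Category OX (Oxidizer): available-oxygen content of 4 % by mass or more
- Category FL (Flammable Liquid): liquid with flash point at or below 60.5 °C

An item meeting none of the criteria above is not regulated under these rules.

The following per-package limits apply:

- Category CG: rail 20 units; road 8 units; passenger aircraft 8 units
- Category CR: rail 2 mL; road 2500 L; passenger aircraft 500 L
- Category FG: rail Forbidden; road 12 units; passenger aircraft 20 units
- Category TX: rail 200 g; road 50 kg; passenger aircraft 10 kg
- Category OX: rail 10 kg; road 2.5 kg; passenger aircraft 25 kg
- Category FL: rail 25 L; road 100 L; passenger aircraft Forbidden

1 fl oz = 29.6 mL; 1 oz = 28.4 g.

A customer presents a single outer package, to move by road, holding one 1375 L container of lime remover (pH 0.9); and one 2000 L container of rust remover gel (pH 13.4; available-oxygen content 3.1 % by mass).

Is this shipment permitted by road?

Lime remover: pH 0.9 ≤ 2 → Category CR (Corrosive).
With pH 13.4 (≥ 12.5), the rust remover gel falls in Category CR.
Category CR net quantity: 1375 L + 2000 L = 3375 L.
3375 L exceeds the road limit of 2500 L for Category CR.

No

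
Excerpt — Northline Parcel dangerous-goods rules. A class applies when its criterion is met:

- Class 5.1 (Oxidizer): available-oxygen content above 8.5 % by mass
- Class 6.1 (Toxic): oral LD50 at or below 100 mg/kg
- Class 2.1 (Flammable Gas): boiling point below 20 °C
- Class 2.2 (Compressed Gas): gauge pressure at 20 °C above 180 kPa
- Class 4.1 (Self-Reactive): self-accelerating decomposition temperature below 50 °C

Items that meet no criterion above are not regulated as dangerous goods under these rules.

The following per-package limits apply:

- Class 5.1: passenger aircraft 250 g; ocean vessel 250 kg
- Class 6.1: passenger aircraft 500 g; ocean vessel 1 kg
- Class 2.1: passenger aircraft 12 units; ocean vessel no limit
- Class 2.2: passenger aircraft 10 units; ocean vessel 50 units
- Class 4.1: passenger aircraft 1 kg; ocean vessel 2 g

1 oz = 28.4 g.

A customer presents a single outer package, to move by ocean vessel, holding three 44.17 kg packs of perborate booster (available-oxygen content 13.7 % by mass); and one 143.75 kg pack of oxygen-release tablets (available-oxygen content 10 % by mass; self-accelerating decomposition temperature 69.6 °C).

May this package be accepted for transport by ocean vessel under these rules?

No

Available-oxygen content 13.7 % by mass meets the Class 5.1 criterion (Oxidizer), so the perborate booster is Class 5.1.
Available-oxygen content 10 % by mass meets the Class 5.1 criterion (Oxidizer), so the oxygen-release tablets are Class 5.1.
Total Class 5.1: (three 44.17 kg packs = 132.51 kg) + 143.75 kg = 276.26 kg.
That exceeds the Class 5.1 ocean vessel limit of 250 kg.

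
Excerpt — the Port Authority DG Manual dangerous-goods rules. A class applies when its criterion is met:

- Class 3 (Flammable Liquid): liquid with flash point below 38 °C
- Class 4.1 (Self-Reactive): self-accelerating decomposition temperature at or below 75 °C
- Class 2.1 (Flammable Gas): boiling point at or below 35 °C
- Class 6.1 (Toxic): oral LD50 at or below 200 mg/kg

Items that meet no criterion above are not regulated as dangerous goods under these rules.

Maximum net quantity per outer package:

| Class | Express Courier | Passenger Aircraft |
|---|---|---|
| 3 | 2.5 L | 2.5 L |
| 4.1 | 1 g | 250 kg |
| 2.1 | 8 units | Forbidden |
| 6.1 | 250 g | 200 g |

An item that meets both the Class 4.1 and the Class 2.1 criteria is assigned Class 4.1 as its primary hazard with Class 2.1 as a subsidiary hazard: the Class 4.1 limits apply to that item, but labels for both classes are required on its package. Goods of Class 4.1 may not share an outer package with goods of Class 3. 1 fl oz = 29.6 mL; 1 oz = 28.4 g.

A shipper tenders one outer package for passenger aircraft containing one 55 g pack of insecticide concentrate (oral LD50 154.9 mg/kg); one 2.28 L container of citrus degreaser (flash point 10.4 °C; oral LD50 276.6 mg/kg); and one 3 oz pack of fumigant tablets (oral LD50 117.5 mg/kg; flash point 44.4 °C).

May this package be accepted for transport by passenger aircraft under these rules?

Yes

The insecticide concentrate has oral LD50 154.9 mg/kg, which is ≤ 200 mg/kg, so it is Class 6.1 (Toxic).
Flash point 10.4 °C meets the Class 3 criterion (Flammable Liquid), so the citrus degreaser is Class 3.
Oral LD50 117.5 mg/kg meets the Class 6.1 criterion (Toxic), so the fumigant tablets are Class 6.1.
Class 6.1 net quantity: 55 g + (one 3 oz pack = 85.2 g) = 140.2 g.
That is within the Class 6.1 passenger aircraft limit of 200 g.
Class 3 quantity: 2.28 L.
2.28 L is within the passenger aircraft limit of 2.5 L for Class 3.
The segregation rule (Class 4.1 with Class 3) does not apply to Class 6.1 with Class 3.
Every hazard class is within its passenger aircraft limit and no segregation rule is violated.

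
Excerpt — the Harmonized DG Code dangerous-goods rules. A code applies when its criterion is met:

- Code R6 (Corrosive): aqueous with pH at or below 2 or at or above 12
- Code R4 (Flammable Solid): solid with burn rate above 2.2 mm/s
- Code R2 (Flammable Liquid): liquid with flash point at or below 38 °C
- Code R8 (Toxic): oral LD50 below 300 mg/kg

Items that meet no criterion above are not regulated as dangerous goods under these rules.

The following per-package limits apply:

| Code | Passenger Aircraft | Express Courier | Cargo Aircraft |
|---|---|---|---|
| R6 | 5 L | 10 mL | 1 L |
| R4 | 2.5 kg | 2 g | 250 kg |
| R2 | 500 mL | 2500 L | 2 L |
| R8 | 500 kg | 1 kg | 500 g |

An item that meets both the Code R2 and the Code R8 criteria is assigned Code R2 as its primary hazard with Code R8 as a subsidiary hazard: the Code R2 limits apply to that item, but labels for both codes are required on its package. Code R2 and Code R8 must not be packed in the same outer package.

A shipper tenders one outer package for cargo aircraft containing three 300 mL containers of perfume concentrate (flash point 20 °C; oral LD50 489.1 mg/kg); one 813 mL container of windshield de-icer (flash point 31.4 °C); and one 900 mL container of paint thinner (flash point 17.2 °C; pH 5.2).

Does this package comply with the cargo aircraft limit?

No

Perfume concentrate: flash point 20 °C ≤ 38 °C → Code R2 (Flammable Liquid).
With flash point 31.4 °C (≤ 38 °C), the windshield de-icer falls in Code R2.
The paint thinner has flash point 17.2 °C, which is ≤ 38 °C, so it is Code R2 (Flammable Liquid).
Code R2 net quantity: (three 300 mL containers = 900 mL) + 813 mL + 900 mL = 2.613 L.
That exceeds the Code R2 cargo aircraft limit of 2 L.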